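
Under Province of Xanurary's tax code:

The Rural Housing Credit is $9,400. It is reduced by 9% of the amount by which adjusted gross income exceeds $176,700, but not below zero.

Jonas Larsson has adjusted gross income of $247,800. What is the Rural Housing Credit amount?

Rural Housing Credit: 9% of the $71,100 excess over $176,700 is $6,399; credit = $9,400 − $6,399 = $3,001.

$3,001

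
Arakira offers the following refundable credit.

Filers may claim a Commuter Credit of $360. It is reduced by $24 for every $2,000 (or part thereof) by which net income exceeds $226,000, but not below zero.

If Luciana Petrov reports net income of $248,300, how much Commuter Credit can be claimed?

$72

Commuter Credit: income exceeds $226,000 by $22,300, which is 12 full-or-partial $2,000 increments; reduction = 12 × $24 = $288, leaving $72.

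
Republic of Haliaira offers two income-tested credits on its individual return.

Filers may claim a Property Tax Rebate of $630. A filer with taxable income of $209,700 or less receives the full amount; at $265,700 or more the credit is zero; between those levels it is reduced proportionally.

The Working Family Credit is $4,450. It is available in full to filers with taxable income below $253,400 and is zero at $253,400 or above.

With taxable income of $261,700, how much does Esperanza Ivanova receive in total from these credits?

Property Tax Rebate: $261,700 is $52,000 into a $56,000 phase-out range, leaving 4,000/56,000 of the credit: $630 × 4,000/56,000 = $45.
Working Family Credit: $261,700 meets or exceeds the $253,400 cutoff, so the credit is $0.
Total: $45 + $0 = $45.

$45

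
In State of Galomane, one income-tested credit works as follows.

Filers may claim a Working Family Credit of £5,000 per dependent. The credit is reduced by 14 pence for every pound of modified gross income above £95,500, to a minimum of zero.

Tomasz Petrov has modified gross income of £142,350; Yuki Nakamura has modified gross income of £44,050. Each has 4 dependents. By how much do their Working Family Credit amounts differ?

Tomasz (£142,350): Working Family Credit: base = 4 × £5,000 = £20,000. 14% of the £46,850 excess over £95,500 is £6,559; credit = £20,000 − £6,559 = £13,441.
Yuki (£44,050): Working Family Credit: base = 4 × £5,000 = £20,000. £44,050 is at or below the £95,500 threshold, so the full £20,000 applies.
Difference: |£13,441 − £20,000| = £6,559.

£6,559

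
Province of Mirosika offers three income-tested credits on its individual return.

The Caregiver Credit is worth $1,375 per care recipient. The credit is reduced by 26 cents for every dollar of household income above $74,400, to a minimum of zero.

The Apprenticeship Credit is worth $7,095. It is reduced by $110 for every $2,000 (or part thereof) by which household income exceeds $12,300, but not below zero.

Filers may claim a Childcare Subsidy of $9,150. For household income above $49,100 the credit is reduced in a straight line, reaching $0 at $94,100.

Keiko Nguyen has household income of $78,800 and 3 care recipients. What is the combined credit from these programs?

$9,447

Caregiver Credit: base = 3 × $1,375 = $4,125. 26% of the $4,400 excess over $74,400 is $1,144; credit = $4,125 − $1,144 = $2,981.
Apprenticeship Credit: income exceeds $12,300 by $66,500, which is 34 full-or-partial $2,000 increments; reduction = 34 × $110 = $3,740, leaving $3,355.
Childcare Subsidy: $78,800 is $29,700 into a $45,000 phase-out range, leaving 15,300/45,000 of the credit: $9,150 × 15,300/45,000 = $3,111.
Total: $2,981 + $3,355 + $3,111 = $9,447.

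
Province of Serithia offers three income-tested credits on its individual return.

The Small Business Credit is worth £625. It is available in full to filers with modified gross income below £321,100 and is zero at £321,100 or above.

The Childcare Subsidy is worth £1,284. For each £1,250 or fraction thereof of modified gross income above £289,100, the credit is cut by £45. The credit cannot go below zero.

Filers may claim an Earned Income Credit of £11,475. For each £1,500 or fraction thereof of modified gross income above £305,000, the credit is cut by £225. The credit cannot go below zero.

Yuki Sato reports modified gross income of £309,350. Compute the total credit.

Small Business Credit: £309,350 is below the £321,100 cutoff, so the full £625 applies.
Childcare Subsidy: income exceeds £289,100 by £20,250, which is 17 full-or-partial £1,250 increments; reduction = 17 × £45 = £765, leaving £519.
Earned Income Credit: income exceeds £305,000 by £4,350, which is 3 full-or-partial £1,500 increments; reduction = 3 × £225 = £675, leaving £10,800.
Total: £625 + £519 + £10,800 = £11,944.

£11,944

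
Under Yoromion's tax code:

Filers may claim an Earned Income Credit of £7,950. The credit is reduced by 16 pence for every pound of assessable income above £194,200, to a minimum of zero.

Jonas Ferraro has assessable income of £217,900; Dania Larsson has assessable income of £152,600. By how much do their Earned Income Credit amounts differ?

£3,792

Jonas (£217,900): Earned Income Credit: 16% of the £23,700 excess over £194,200 is £3,792; credit = £7,950 − £3,792 = £4,158.
Dania (£152,600): Earned Income Credit: £152,600 is at or below the £194,200 threshold, so the full £7,950 applies.
Difference: |£4,158 − £7,950| = £3,792.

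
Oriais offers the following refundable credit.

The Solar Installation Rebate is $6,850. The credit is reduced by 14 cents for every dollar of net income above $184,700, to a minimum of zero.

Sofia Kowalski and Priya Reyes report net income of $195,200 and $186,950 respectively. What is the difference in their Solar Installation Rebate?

$1,155

Sofia ($195,200): Solar Installation Rebate: 14% of the $10,500 excess over $184,700 is $1,470; credit = $6,850 − $1,470 = $5,380.
Priya ($186,950): Solar Installation Rebate: 14% of the $2,250 excess over $184,700 is $315; credit = $6,850 − $315 = $6,535.
Difference: |$5,380 − $6,535| = $1,155.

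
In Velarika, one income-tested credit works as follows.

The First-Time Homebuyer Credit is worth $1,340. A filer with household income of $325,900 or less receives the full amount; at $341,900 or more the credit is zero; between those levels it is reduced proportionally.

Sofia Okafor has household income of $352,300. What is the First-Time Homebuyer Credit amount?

$0

First-Time Homebuyer Credit: $352,300 is at or above $341,900, so the credit is $0.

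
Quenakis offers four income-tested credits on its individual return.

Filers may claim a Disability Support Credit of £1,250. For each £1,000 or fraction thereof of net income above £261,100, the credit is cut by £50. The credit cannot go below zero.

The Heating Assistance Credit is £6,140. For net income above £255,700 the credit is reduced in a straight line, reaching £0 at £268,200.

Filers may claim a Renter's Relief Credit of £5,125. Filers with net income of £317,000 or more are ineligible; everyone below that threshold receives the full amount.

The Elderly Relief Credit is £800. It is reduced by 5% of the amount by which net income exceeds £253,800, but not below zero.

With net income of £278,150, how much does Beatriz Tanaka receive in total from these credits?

Disability Support Credit: income exceeds £261,100 by £17,050, which is 18 full-or-partial £1,000 increments; reduction = 18 × £50 = £900, leaving £350.
Heating Assistance Credit: £278,150 is at or above £268,200, so the credit is £0.
Renter's Relief Credit: £278,150 is below the £317,000 cutoff, so the full £5,125 applies.
Elderly Relief Credit: 5% of the £24,350 excess over £253,800 is £1,217.50 ≥ base, so the credit is £0.
Total: £350 + £0 + £5,125 + £0 = £5,475.

£5,475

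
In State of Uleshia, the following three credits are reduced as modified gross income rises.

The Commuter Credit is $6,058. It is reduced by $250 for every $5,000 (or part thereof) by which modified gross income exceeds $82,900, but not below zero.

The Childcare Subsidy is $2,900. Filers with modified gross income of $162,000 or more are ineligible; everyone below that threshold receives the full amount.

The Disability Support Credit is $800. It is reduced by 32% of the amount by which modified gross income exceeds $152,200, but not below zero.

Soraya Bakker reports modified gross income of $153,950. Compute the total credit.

Commuter Credit: income exceeds $82,900 by $71,050, which is 15 full-or-partial $5,000 increments; reduction = 15 × $250 = $3,750, leaving $2,308.
Childcare Subsidy: $153,950 is below the $162,000 cutoff, so the full $2,900 applies.
Disability Support Credit: 32% of the $1,750 excess over $152,200 is $560; credit = $800 − $560 = $240.
Total: $2,308 + $2,900 + $240 = $5,448.

$5,448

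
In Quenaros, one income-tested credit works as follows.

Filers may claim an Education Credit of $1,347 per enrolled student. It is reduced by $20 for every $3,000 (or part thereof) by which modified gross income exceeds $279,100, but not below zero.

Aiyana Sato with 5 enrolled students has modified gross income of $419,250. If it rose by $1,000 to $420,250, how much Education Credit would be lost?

$20

At $419,250 — base = 5 × $1,347 = $6,735. income exceeds $279,100 by $140,150, which is 47 full-or-partial $3,000 increments; reduction = 47 × $20 = $940, leaving $5,795.
At $420,250 — base = 5 × $1,347 = $6,735. income exceeds $279,100 by $141,150, which is 48 full-or-partial $3,000 increments; reduction = 48 × $20 = $960, leaving $5,775.
Lost: $5,795 − $5,775 = $20.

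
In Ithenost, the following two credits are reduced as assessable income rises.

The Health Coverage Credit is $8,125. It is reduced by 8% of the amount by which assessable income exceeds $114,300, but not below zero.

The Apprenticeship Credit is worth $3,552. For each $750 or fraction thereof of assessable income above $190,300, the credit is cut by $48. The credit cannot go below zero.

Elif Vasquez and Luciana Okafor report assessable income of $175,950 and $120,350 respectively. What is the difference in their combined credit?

Elif ($175,950): Health Coverage Credit: 8% of the $61,650 excess over $114,300 is $4,932; credit = $8,125 − $4,932 = $3,193. Apprenticeship Credit: $175,950 is at or below the $190,300 threshold, so the full $3,552 applies. total $3,193 + $3,552 = $6,745
Luciana ($120,350): Health Coverage Credit: 8% of the $6,050 excess over $114,300 is $484; credit = $8,125 − $484 = $7,641. Apprenticeship Credit: $120,350 is at or below the $190,300 threshold, so the full $3,552 applies. total $7,641 + $3,552 = $11,193
Difference: |$6,745 − $11,193| = $4,448.

$4,448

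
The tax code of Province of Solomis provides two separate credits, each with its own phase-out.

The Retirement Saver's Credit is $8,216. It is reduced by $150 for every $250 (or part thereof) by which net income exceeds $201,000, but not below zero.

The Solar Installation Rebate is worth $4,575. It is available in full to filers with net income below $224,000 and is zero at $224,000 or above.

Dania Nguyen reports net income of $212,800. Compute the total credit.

Retirement Saver's Credit: income exceeds $201,000 by $11,800, which is 48 full-or-partial $250 increments; reduction = 48 × $150 = $7,200, leaving $1,016.
Solar Installation Rebate: $212,800 is below the $224,000 cutoff, so the full $4,575 applies.
Total: $1,016 + $4,575 = $5,591.

$5,591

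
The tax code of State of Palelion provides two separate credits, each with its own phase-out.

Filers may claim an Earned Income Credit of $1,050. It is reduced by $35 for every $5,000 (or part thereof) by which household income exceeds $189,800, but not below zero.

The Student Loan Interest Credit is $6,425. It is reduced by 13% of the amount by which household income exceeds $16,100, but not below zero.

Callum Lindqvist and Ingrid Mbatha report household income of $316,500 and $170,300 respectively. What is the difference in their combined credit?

$910

Callum ($316,500): Earned Income Credit: income exceeds $189,800 by $126,700, which is 26 full-or-partial $5,000 increments; reduction = 26 × $35 = $910, leaving $140. Student Loan Interest Credit: 13% of the $300,400 excess over $16,100 is $39,052 ≥ base, so the credit is $0. total $140 + $0 = $140
Ingrid ($170,300): Earned Income Credit: $170,300 is at or below the $189,800 threshold, so the full $1,050 applies. Student Loan Interest Credit: 13% of the $154,200 excess over $16,100 is $20,046 ≥ base, so the credit is $0. total $1,050 + $0 = $1,050
Difference: |$140 − $1,050| = $910.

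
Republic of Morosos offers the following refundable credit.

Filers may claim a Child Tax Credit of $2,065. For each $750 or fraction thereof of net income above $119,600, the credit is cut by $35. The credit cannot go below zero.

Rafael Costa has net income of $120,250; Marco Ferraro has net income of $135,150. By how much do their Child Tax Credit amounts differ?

Rafael ($120,250): Child Tax Credit: income exceeds $119,600 by $650, which is 1 full-or-partial $750 increment; reduction = 1 × $35 = $35, leaving $2,030.
Marco ($135,150): Child Tax Credit: income exceeds $119,600 by $15,550, which is 21 full-or-partial $750 increments; reduction = 21 × $35 = $735, leaving $1,330.
Difference: |$2,030 − $1,330| = $700.

$700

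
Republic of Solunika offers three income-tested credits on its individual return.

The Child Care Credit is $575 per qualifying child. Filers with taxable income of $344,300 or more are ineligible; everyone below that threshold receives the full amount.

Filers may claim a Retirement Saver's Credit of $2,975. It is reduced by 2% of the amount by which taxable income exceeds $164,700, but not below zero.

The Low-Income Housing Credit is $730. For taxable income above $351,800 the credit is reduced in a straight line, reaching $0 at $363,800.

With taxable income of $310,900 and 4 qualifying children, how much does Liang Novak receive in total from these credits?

$3,081

Child Care Credit: base = 4 × $575 = $2,300. $310,900 is below the $344,300 cutoff, so the full $2,300 applies.
Retirement Saver's Credit: 2% of the $146,200 excess over $164,700 is $2,924; credit = $2,975 − $2,924 = $51.
Low-Income Housing Credit: $310,900 is at or below the $351,800 threshold, so the full $730 applies.
Total: $2,300 + $51 + $730 = $3,081.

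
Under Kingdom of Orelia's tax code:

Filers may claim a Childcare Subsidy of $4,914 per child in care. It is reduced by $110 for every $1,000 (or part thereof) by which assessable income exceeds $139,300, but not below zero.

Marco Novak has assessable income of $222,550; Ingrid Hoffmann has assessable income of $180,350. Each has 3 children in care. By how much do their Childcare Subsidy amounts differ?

$4,620

Marco ($222,550): Childcare Subsidy: base = 3 × $4,914 = $14,742. income exceeds $139,300 by $83,250, which is 84 full-or-partial $1,000 increments; reduction = 84 × $110 = $9,240, leaving $5,502.
Ingrid ($180,350): Childcare Subsidy: base = 3 × $4,914 = $14,742. income exceeds $139,300 by $41,050, which is 42 full-or-partial $1,000 increments; reduction = 42 × $110 = $4,620, leaving $10,122.
Difference: |$5,502 − $10,122| = $4,620.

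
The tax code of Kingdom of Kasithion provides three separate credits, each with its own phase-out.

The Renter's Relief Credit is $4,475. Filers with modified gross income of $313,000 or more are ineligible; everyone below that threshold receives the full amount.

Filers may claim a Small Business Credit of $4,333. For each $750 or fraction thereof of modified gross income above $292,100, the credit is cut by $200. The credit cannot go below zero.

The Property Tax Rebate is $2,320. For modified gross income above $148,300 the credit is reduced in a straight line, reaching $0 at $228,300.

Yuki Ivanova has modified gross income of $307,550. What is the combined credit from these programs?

Renter's Relief Credit: $307,550 is below the $313,000 cutoff, so the full $4,475 applies.
Small Business Credit: income exceeds $292,100 by $15,450, which is 21 full-or-partial $750 increments; reduction = 21 × $200 = $4,200, leaving $133.
Property Tax Rebate: $307,550 is at or above $228,300, so the credit is $0.
Total: $4,475 + $133 + $0 = $4,608.

$4,608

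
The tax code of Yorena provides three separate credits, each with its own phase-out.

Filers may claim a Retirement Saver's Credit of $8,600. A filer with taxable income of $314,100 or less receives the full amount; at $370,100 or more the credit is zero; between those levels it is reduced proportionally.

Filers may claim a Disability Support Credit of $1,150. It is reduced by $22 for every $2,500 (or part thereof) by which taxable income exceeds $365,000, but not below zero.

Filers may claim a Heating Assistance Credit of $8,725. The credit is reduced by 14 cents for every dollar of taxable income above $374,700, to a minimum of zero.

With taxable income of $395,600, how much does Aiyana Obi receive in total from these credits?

$6,663

Retirement Saver's Credit: $395,600 is at or above $370,100, so the credit is $0.
Disability Support Credit: income exceeds $365,000 by $30,600, which is 13 full-or-partial $2,500 increments; reduction = 13 × $22 = $286, leaving $864.
Heating Assistance Credit: 14% of the $20,900 excess over $374,700 is $2,926; credit = $8,725 − $2,926 = $5,799.
Total: $0 + $864 + $5,799 = $6,663.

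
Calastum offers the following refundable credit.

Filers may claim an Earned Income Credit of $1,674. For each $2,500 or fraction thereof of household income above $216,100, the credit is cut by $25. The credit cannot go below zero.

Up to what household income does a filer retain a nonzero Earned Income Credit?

$381,100

After 66 increments the reduction is 66 × $25 = $1,650, leaving $24; one more increment wipes it out. Increment 66 ends at excess 66 × $2,500 = $165,000, so the highest qualifying income is $216,100 + $165,000 = $381,100.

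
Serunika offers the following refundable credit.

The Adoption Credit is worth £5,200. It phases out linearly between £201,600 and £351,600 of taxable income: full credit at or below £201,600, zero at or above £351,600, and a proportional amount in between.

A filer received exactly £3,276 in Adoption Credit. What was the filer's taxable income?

£3,276 is 3,276/5,200 of the full £5,200, so 1,924/5,200 of the £150,000 range has been used: income = £201,600 + £150,000 × 1,924/5,200 = £257,100.

£257,100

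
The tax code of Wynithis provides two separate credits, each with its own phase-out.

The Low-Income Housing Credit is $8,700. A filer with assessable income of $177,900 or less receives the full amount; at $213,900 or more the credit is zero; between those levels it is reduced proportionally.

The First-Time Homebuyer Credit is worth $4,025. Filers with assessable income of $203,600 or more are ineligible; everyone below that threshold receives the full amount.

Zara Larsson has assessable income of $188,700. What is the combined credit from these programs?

Low-Income Housing Credit: $188,700 is $10,800 into a $36,000 phase-out range, leaving 25,200/36,000 of the credit: $8,700 × 25,200/36,000 = $6,090.
First-Time Homebuyer Credit: $188,700 is below the $203,600 cutoff, so the full $4,025 applies.
Total: $6,090 + $4,025 = $10,115.

$10,115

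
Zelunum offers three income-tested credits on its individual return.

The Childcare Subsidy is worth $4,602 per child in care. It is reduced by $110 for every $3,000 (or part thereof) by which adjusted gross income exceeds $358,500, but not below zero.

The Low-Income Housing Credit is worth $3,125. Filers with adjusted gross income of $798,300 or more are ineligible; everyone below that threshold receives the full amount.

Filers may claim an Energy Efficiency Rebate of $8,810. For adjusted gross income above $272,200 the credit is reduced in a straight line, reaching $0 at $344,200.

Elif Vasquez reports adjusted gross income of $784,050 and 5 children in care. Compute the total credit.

$10,515

Childcare Subsidy: base = 5 × $4,602 = $23,010. income exceeds $358,500 by $425,550, which is 142 full-or-partial $3,000 increments; reduction = 142 × $110 = $15,620, leaving $7,390.
Low-Income Housing Credit: $784,050 is below the $798,300 cutoff, so the full $3,125 applies.
Energy Efficiency Rebate: $784,050 is at or above $344,200, so the credit is $0.
Total: $7,390 + $3,125 + $0 = $10,515.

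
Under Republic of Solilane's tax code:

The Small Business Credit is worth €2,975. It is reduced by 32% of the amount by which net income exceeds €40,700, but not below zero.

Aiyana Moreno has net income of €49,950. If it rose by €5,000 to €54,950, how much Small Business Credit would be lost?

At €49,950 — 32% of the €9,250 excess over €40,700 is €2,960; credit = €2,975 − €2,960 = €15.
At €54,950 — 32% of the €14,250 excess over €40,700 is €4,560 ≥ base, so the credit is €0.
Lost: €15 − €0 = €15.

€15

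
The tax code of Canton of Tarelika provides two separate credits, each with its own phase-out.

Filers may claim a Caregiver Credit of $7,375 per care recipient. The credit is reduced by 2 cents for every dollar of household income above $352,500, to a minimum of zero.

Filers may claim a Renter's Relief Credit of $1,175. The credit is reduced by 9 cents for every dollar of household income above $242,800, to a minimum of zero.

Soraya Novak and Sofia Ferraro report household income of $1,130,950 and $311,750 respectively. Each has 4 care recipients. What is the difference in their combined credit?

$15,569

Soraya ($1,130,950): Caregiver Credit: base = 4 × $7,375 = $29,500. 2% of the $778,450 excess over $352,500 is $15,569; credit = $29,500 − $15,569 = $13,931. Renter's Relief Credit: 9% of the $888,150 excess over $242,800 is $79,933.50 ≥ base, so the credit is $0. total $13,931 + $0 = $13,931
Sofia ($311,750): Caregiver Credit: base = 4 × $7,375 = $29,500. $311,750 is at or below the $352,500 threshold, so the full $29,500 applies. Renter's Relief Credit: 9% of the $68,950 excess over $242,800 is $6,205.50 ≥ base, so the credit is $0. total $29,500 + $0 = $29,500
Difference: |$13,931 − $29,500| = $15,569.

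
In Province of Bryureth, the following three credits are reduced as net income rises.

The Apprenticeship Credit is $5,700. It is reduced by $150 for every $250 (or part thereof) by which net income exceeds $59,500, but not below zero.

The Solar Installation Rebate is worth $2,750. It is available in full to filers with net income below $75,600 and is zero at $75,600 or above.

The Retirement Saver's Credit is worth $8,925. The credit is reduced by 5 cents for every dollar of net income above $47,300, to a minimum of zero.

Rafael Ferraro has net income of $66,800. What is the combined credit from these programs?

$11,900

Apprenticeship Credit: income exceeds $59,500 by $7,300, which is 30 full-or-partial $250 increments; reduction = 30 × $150 = $4,500, leaving $1,200.
Solar Installation Rebate: $66,800 is below the $75,600 cutoff, so the full $2,750 applies.
Retirement Saver's Credit: 5% of the $19,500 excess over $47,300 is $975; credit = $8,925 − $975 = $7,950.
Total: $1,200 + $2,750 + $7,950 = $11,900.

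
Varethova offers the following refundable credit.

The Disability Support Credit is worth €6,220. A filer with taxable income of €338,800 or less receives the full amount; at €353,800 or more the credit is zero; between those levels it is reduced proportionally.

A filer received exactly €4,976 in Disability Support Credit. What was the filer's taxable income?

€4,976 is 4,976/6,220 of the full €6,220, so 1,244/6,220 of the €15,000 range has been used: income = €338,800 + €15,000 × 1,244/6,220 = €341,800.

€341,800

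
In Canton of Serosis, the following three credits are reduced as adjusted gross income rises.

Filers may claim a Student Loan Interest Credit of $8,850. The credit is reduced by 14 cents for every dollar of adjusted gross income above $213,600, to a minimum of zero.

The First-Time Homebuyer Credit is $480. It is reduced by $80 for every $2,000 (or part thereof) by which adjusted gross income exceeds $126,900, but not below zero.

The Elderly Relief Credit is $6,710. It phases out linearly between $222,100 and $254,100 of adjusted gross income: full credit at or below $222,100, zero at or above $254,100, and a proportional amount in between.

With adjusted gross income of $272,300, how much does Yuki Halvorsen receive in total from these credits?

$632

Student Loan Interest Credit: 14% of the $58,700 excess over $213,600 is $8,218; credit = $8,850 − $8,218 = $632.
First-Time Homebuyer Credit: income exceeds $126,900 by $145,400 → 73 increments × $80 = $5,840 ≥ base, so the credit is $0.
Elderly Relief Credit: $272,300 is at or above $254,100, so the credit is $0.
Total: $632 + $0 + $0 = $632.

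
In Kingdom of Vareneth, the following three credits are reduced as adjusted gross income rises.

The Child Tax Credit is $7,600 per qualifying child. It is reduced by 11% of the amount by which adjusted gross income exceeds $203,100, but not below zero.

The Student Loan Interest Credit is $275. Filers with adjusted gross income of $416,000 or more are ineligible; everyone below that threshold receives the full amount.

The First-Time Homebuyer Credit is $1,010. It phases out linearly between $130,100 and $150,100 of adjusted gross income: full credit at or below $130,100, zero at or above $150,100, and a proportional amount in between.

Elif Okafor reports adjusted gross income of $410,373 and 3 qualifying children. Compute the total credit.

$275

Child Tax Credit: base = 3 × $7,600 = $22,800. 11% of the $207,273 excess over $203,100 is $22,800.03 ≥ base, so the credit is $0.
Student Loan Interest Credit: $410,373 is below the $416,000 cutoff, so the full $275 applies.
First-Time Homebuyer Credit: $410,373 is at or above $150,100, so the credit is $0.
Total: $0 + $275 + $0 = $275.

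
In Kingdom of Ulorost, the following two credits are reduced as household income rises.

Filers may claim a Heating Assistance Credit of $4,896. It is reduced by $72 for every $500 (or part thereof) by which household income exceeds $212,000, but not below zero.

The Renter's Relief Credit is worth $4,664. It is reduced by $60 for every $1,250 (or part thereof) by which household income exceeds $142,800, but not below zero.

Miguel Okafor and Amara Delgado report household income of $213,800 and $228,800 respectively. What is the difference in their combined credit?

Miguel ($213,800): Heating Assistance Credit: income exceeds $212,000 by $1,800, which is 4 full-or-partial $500 increments; reduction = 4 × $72 = $288, leaving $4,608. Renter's Relief Credit: income exceeds $142,800 by $71,000, which is 57 full-or-partial $1,250 increments; reduction = 57 × $60 = $3,420, leaving $1,244. total $4,608 + $1,244 = $5,852
Amara ($228,800): Heating Assistance Credit: income exceeds $212,000 by $16,800, which is 34 full-or-partial $500 increments; reduction = 34 × $72 = $2,448, leaving $2,448. Renter's Relief Credit: income exceeds $142,800 by $86,000, which is 69 full-or-partial $1,250 increments; reduction = 69 × $60 = $4,140, leaving $524. total $2,448 + $524 = $2,972
Difference: |$5,852 − $2,972| = $2,880.

$2,880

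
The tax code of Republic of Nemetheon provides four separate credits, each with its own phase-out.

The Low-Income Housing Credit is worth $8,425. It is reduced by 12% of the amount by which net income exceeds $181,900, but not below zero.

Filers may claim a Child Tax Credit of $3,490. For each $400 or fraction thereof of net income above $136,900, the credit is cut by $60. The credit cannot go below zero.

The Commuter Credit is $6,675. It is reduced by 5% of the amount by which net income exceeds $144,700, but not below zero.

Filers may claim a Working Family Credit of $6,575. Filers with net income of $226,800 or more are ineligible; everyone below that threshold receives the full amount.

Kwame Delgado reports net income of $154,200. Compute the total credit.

$22,050

Low-Income Housing Credit: $154,200 is at or below the $181,900 threshold, so the full $8,425 applies.
Child Tax Credit: income exceeds $136,900 by $17,300, which is 44 full-or-partial $400 increments; reduction = 44 × $60 = $2,640, leaving $850.
Commuter Credit: 5% of the $9,500 excess over $144,700 is $475; credit = $6,675 − $475 = $6,200.
Working Family Credit: $154,200 is below the $226,800 cutoff, so the full $6,575 applies.
Total: $8,425 + $850 + $6,200 + $6,575 = $22,050.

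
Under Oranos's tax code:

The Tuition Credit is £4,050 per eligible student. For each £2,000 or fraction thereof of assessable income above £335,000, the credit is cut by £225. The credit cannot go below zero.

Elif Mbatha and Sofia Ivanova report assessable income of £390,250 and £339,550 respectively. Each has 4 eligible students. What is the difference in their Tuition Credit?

£5,625

Elif (£390,250): Tuition Credit: base = 4 × £4,050 = £16,200. income exceeds £335,000 by £55,250, which is 28 full-or-partial £2,000 increments; reduction = 28 × £225 = £6,300, leaving £9,900.
Sofia (£339,550): Tuition Credit: base = 4 × £4,050 = £16,200. income exceeds £335,000 by £4,550, which is 3 full-or-partial £2,000 increments; reduction = 3 × £225 = £675, leaving £15,525.
Difference: |£9,900 − £15,525| = £5,625.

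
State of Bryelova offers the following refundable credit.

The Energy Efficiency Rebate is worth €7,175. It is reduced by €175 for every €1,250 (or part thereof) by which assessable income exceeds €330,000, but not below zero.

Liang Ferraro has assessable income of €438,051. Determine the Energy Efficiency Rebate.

Energy Efficiency Rebate: income exceeds €330,000 by €108,051 → 87 increments × €175 = €15,225 ≥ base, so the credit is €0.

€0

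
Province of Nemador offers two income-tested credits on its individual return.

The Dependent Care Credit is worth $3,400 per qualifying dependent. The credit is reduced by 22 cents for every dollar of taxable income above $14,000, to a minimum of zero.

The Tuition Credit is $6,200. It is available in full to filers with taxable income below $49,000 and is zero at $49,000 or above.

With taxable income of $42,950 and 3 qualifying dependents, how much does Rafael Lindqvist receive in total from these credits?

Dependent Care Credit: base = 3 × $3,400 = $10,200. 22% of the $28,950 excess over $14,000 is $6,369; credit = $10,200 − $6,369 = $3,831.
Tuition Credit: $42,950 is below the $49,000 cutoff, so the full $6,200 applies.
Total: $3,831 + $6,200 = $10,031.

$10,031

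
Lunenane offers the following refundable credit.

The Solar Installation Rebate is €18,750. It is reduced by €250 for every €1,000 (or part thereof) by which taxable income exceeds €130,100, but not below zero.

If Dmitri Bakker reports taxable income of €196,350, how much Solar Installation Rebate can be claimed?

€2,000

Solar Installation Rebate: income exceeds €130,100 by €66,250, which is 67 full-or-partial €1,000 increments; reduction = 67 × €250 = €16,750, leaving €2,000.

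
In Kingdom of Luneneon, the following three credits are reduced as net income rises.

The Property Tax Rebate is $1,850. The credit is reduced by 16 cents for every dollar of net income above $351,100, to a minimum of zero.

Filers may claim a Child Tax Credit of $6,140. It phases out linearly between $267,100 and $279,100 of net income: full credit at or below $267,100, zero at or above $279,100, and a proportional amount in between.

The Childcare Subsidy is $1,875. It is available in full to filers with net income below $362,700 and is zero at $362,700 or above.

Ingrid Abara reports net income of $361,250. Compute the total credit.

$2,101

Property Tax Rebate: 16% of the $10,150 excess over $351,100 is $1,624; credit = $1,850 − $1,624 = $226.
Child Tax Credit: $361,250 is at or above $279,100, so the credit is $0.
Childcare Subsidy: $361,250 is below the $362,700 cutoff, so the full $1,875 applies.
Total: $226 + $0 + $1,875 = $2,101.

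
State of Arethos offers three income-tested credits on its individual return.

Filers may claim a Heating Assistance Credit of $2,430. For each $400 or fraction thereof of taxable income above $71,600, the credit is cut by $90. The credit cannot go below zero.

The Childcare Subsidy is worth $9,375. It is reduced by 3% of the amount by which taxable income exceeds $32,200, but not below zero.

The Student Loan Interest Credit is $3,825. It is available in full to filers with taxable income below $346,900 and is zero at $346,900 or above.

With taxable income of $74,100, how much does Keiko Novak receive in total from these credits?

Heating Assistance Credit: income exceeds $71,600 by $2,500, which is 7 full-or-partial $400 increments; reduction = 7 × $90 = $630, leaving $1,800.
Childcare Subsidy: 3% of the $41,900 excess over $32,200 is $1,257; credit = $9,375 − $1,257 = $8,118.
Student Loan Interest Credit: $74,100 is below the $346,900 cutoff, so the full $3,825 applies.
Total: $1,800 + $8,118 + $3,825 = $13,743.

$13,743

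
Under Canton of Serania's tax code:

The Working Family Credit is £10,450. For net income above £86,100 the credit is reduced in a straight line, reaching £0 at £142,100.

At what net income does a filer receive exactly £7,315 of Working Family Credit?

£102,900

£7,315 is 7,315/10,450 of the full £10,450, so 3,135/10,450 of the £56,000 range has been used: income = £86,100 + £56,000 × 3,135/10,450 = £102,900.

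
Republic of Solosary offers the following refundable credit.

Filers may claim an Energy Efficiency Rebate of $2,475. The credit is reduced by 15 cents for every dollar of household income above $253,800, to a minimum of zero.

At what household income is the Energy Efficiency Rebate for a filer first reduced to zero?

$270,300

The credit falls by 15% of each dollar above $253,800, so it reaches zero when the excess is $2,475 / 15% = $16,500: income = $253,800 + $16,500 = $270,300.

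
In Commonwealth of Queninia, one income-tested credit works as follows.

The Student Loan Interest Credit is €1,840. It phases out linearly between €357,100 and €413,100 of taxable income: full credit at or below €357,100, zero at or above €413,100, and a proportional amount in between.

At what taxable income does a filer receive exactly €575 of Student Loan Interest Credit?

€575 is 575/1,840 of the full €1,840, so 1,265/1,840 of the €56,000 range has been used: income = €357,100 + €56,000 × 1,265/1,840 = €395,600.

€395,600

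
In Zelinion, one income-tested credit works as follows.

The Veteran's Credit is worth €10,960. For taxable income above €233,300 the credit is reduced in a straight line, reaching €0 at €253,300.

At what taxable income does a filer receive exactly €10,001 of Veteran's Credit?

€10,001 is 10,001/10,960 of the full €10,960, so 959/10,960 of the €20,000 range has been used: income = €233,300 + €20,000 × 959/10,960 = €235,050.

€235,050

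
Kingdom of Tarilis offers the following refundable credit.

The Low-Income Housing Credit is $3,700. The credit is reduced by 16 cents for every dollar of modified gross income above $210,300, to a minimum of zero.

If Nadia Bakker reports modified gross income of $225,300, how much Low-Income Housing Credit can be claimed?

$1,300

Low-Income Housing Credit: 16% of the $15,000 excess over $210,300 is $2,400; credit = $3,700 − $2,400 = $1,300.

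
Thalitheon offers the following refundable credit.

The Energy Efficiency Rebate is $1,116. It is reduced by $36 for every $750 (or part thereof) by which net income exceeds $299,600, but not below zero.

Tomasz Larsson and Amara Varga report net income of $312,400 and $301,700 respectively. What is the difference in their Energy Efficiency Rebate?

$540

Tomasz ($312,400): Energy Efficiency Rebate: income exceeds $299,600 by $12,800, which is 18 full-or-partial $750 increments; reduction = 18 × $36 = $648, leaving $468.
Amara ($301,700): Energy Efficiency Rebate: income exceeds $299,600 by $2,100, which is 3 full-or-partial $750 increments; reduction = 3 × $36 = $108, leaving $1,008.
Difference: |$468 − $1,008| = $540.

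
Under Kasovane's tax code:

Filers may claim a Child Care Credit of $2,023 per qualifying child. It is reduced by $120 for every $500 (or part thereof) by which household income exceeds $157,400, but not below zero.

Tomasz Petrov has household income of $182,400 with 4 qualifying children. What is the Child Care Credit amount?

$2,092

Child Care Credit: base = 4 × $2,023 = $8,092. income exceeds $157,400 by $25,000, which is 50 full-or-partial $500 increments; reduction = 50 × $120 = $6,000, leaving $2,092.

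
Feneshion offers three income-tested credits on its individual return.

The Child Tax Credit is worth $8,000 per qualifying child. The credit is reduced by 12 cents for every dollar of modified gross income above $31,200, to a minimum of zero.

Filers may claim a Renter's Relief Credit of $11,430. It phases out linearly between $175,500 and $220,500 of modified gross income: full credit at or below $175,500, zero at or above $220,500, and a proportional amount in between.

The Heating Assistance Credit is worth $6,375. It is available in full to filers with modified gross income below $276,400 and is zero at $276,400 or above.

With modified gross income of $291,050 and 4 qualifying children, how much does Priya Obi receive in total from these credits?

Child Tax Credit: base = 4 × $8,000 = $32,000. 12% of the $259,850 excess over $31,200 is $31,182; credit = $32,000 − $31,182 = $818.
Renter's Relief Credit: $291,050 is at or above $220,500, so the credit is $0.
Heating Assistance Credit: $291,050 meets or exceeds the $276,400 cutoff, so the credit is $0.
Total: $818 + $0 + $0 = $818.

$818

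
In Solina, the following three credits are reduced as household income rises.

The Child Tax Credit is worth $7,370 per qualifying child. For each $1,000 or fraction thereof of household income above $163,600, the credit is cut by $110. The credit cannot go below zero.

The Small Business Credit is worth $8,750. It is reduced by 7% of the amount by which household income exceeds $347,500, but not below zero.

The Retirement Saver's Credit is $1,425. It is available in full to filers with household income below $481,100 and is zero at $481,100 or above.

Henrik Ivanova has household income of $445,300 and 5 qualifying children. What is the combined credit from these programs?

$9,159

Child Tax Credit: base = 5 × $7,370 = $36,850. income exceeds $163,600 by $281,700, which is 282 full-or-partial $1,000 increments; reduction = 282 × $110 = $31,020, leaving $5,830.
Small Business Credit: 7% of the $97,800 excess over $347,500 is $6,846; credit = $8,750 − $6,846 = $1,904.
Retirement Saver's Credit: $445,300 is below the $481,100 cutoff, so the full $1,425 applies.
Total: $5,830 + $1,904 + $1,425 = $9,159.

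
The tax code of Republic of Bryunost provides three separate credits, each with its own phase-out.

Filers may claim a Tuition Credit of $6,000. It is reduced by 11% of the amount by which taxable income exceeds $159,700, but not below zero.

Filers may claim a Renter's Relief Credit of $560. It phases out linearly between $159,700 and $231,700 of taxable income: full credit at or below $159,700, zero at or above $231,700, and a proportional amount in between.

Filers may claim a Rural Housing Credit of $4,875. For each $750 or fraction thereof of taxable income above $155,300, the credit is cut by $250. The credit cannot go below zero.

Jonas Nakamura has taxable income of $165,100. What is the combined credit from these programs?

Tuition Credit: 11% of the $5,400 excess over $159,700 is $594; credit = $6,000 − $594 = $5,406.
Renter's Relief Credit: $165,100 is $5,400 into a $72,000 phase-out range, leaving 66,600/72,000 of the credit: $560 × 66,600/72,000 = $518.
Rural Housing Credit: income exceeds $155,300 by $9,800, which is 14 full-or-partial $750 increments; reduction = 14 × $250 = $3,500, leaving $1,375.
Total: $5,406 + $518 + $1,375 = $7,299.

$7,299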